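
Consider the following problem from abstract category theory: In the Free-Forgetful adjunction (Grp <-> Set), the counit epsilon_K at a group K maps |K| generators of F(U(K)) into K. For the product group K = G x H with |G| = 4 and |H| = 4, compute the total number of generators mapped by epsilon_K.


The counit epsilon_K: F(U(K)) -> K of the Free-Forgetful adjunction
maps |K| generators of F(U(K)) into K. For K = G x H (the product group),
|G x H| = |G| * |H|.
Total generators mapped = 4 * 4 = 16.

16


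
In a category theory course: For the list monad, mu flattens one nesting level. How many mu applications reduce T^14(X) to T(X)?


Each application of mu: T^2 -> T removes one layer of nesting.
Starting at depth 14 (i.e., T^14(X)), we need to reach T(X).
Number of mu applications = 14 - 1 = 13

13


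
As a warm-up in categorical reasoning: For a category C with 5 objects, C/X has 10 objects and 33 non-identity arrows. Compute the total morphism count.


In the slice category C/X, objects are morphisms to X.
Identity morphisms: 10 (one per object of C/X).
Non-identity morphisms: 33.
Total = 10 + 33 = 43

43


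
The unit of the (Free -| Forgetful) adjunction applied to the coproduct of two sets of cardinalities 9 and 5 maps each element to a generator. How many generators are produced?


The unit eta_X: X -> U(F(X)) of the Free-Forgetful adjunction
maps each element of X to a generator of F(X). For X = S + T (disjoint
union in Set), |S + T| = |S| + |T|.
Total mappings = 9 + 5 = 14.

14


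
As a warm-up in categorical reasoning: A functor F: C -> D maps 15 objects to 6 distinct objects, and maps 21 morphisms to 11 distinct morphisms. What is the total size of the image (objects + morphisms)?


The image of F consists of distinct objects and distinct morphisms.
|Im(F)| on objects = 6
|Im(F)| on morphisms = 11
Total image cardinality = 6 + 11 = 17

17


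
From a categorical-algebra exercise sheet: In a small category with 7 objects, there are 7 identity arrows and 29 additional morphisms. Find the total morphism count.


Each object has an identity morphism, giving 7 identities.
Adding the 29 non-identity morphisms:
Total = 7 + 29 = 36

36


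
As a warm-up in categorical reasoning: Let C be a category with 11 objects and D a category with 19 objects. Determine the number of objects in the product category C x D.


The product category C x D has objects that are pairs (c, d).
Number of pairs = |Ob(C)| * |Ob(D)| = 11 * 19 = 209

209


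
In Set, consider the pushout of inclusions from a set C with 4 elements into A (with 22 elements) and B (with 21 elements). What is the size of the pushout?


The pushout A +_C B identifies the images of C in A and B.
|A +_C B| = |A| + |B| - |C| (for injections).
= 22 + 21 - 4 = 39

39


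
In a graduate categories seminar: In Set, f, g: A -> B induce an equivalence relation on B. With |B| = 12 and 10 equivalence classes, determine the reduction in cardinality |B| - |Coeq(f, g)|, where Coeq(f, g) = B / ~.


The coequalizer Coeq(f, g) = B / ~ has one element per equivalence class.
|B| = 12, |Coeq(f, g)| = 10.
|B| - |Coeq(f, g)| = 12 - 10 = 2.

2


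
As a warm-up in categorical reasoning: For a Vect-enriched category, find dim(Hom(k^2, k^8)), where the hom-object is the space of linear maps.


In Vect-enriched categories, Hom(k^n, k^m) is the space of m x n matrices.
dim(Hom(k^2, k^8)) = 8 * 2 = 16

16


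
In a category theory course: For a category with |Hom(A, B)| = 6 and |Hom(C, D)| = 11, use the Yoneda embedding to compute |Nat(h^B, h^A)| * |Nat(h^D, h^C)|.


By the Yoneda lemma, Nat(h^B, h^A) is isomorphic to Hom(A, B),
so |Nat(h^B, h^A)| = |Hom(A, B)| and |Nat(h^D, h^C)| = |Hom(C, D)|.
|Hom(A, B)| = 6, |Hom(C, D)| = 11.
|Nat(h^B, h^A) x Nat(h^D, h^C)| = 6 * 11 = 66

66


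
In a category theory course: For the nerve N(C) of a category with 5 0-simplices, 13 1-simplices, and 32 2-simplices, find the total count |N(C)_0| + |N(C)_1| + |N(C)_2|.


The 2-skeleton of the nerve N(C) consists of simplices in dimensions 0, 1, 2:
  |N(C)_0| = 5 (objects)
  |N(C)_1| = 13 (morphisms)
  |N(C)_2| = 32 (composable pairs)
Total = 5 + 13 + 32 = 50

50


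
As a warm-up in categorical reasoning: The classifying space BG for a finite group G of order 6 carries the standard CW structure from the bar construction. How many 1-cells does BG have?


In the bar-construction CW model of BG, the n-cells are indexed by
n-tuples [g_1|...|g_n] of non-identity elements of G (degenerate
simplices with some g_i = e do not contribute cells), so there are
(|G| - 1)^n n-cells.
For dim = 1 with |G| = 6:
cells = (6 - 1)^1 = 5^1 = 5

5


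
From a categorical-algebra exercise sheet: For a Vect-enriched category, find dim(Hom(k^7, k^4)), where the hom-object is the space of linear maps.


In Vect-enriched categories, Hom(k^n, k^m) is the space of m x n matrices.
dim(Hom(k^7, k^4)) = 4 * 7 = 28

28


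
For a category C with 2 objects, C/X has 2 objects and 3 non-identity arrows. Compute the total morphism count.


In the slice category C/X, objects are morphisms to X.
Identity morphisms: 2 (one per object of C/X).
Non-identity morphisms: 3.
Total = 2 + 3 = 5

5


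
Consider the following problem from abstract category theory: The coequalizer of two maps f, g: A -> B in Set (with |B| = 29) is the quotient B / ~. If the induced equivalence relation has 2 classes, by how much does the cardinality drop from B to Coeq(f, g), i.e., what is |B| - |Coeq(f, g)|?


The coequalizer Coeq(f, g) = B / ~ has one element per equivalence class.
|B| = 29, |Coeq(f, g)| = 2.
|B| - |Coeq(f, g)| = 29 - 2 = 27.

27


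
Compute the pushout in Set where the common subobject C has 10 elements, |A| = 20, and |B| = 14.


The pushout A +_C B identifies the images of C in A and B.
|A +_C B| = |A| + |B| - |C| (for injections).
= 20 + 14 - 10 = 24

24


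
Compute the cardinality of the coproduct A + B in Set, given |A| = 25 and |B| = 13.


In Set, the coproduct A + B is the disjoint union.
|A + B| = |A| + |B| = 25 + 13 = 38

38


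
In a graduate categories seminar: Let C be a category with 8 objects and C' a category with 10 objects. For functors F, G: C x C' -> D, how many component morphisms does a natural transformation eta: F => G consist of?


A natural transformation eta: F => G assigns one component morphism per
object of the domain category.
The domain is the product category C x C', so
|Ob(C x C')| = |Ob(C)| * |Ob(C')| = 8 * 10 = 80.
Therefore eta has 80 component morphisms.

80


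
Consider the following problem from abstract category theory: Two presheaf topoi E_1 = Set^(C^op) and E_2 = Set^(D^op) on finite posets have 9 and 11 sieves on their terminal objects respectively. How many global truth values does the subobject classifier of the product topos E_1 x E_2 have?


In a product of presheaf topoi E_1 x E_2, the subobject classifier
is Omega = Omega_1 x Omega_2 (componentwise), so
|Omega(top)| = |Omega_1(top_1)| * |Omega_2(top_2)|.
= 9 * 11 = 99.

99


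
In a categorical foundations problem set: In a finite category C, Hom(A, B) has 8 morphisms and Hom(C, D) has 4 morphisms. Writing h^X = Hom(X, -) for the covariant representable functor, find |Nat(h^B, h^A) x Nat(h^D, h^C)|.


By the Yoneda lemma, Nat(h^B, h^A) is isomorphic to Hom(A, B),
so |Nat(h^B, h^A)| = |Hom(A, B)| and |Nat(h^D, h^C)| = |Hom(C, D)|.
|Hom(A, B)| = 8, |Hom(C, D)| = 4.
|Nat(h^B, h^A) x Nat(h^D, h^C)| = 8 * 4 = 32

32


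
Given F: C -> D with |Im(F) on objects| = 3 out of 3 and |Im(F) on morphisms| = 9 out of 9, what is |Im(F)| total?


The image of F consists of distinct objects and distinct morphisms.
|Im(F)| on objects = 3
|Im(F)| on morphisms = 9
Total image cardinality = 3 + 9 = 12

12


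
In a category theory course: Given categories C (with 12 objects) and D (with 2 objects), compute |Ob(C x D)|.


The product category C x D has objects that are pairs (c, d).
Number of pairs = |Ob(C)| * |Ob(D)| = 12 * 2 = 24

24


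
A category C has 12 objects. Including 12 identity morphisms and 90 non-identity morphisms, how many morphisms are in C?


Each object has an identity morphism, giving 12 identities.
Adding the 90 non-identity morphisms:
Total = 12 + 90 = 102

102


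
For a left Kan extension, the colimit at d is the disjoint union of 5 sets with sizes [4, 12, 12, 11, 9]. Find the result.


Pointwise, the left Kan extension (Lan_F H)(d) is the colimit, indexed
by the comma category (F downarrow d), of H composed with the
projection (F downarrow d) -> C. Here that colimit is given
as a coproduct (disjoint union) of sets, so its cardinality is the
sum of the sizes of the summands.
Coproduct of sets with sizes: 4 + 12 + 12 + 11 + 9
= 48

48


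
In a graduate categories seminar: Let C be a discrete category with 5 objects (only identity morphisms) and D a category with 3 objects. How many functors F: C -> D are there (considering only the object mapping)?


A functor from a discrete category C to D is determined by
where each object maps. Each of the 5 objects of C can map
to any of the 3 objects of D independently.
Number of functors = 3^5 = 243

243


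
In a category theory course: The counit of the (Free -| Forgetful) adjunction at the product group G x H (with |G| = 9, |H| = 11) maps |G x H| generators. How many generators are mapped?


The counit epsilon_K: F(U(K)) -> K of the Free-Forgetful adjunction
maps |K| generators of F(U(K)) into K. For K = G x H (the product group),
|G x H| = |G| * |H|.
Total generators mapped = 9 * 11 = 99.

99


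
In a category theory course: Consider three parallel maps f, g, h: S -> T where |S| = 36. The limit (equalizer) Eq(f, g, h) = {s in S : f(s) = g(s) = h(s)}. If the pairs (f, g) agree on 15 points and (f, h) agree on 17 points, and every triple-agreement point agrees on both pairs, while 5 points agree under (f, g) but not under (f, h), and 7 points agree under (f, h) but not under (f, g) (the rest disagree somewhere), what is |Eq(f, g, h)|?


Eq(f, g, h) is the triple-agreement set: points in S where all three
maps take the same value. Using inclusion-exclusion on the pairwise data:
Pair (f, g) agrees on 15 points; pair (f, h) on 17 points.
Points agreeing under (f, g) but not (f, h) = 5; under (f, h) but not (f, g) = 7.
Triple-agreement = agreement-in-(f, g) minus points that agree under (f, g) but not (f, h):
|Eq(f, g, h)| = 15 - 5 = 10
(cross-check via (f, h): 17 - 7 = 10.)

10


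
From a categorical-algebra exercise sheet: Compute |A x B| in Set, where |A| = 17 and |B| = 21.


In Set, the product A x B is the Cartesian product.
By the universal property, |A x B| = |A| * |B|.
|A x B| = 17 * 21 = 357

357


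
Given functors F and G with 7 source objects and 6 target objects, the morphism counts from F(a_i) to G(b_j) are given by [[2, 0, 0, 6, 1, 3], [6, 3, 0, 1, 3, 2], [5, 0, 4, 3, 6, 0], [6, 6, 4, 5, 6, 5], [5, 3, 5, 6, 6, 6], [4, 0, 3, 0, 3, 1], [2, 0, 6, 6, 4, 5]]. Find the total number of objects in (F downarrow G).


Objects of (F downarrow G) are triples (a, b, h: F(a)->G(b)).
The count equals the sum of all entries in the hom-matrix.
sum(row 0) = 12
sum(row 1) = 15
sum(row 2) = 18
sum(row 3) = 32
sum(row 4) = 31
sum(row 5) = 11
sum(row 6) = 23
Grand total = 142

142


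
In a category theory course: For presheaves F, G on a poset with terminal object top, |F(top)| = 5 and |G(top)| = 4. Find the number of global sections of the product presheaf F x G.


Global sections of a presheaf on a poset with terminal top satisfy
Gamma(H) ~ H(top). Presheaves admit pointwise products, so
(F x G)(top) = F(top) x G(top) (Cartesian product).
|Gamma(F x G)| = |F(top)| * |G(top)| = 5 * 4 = 20.

20


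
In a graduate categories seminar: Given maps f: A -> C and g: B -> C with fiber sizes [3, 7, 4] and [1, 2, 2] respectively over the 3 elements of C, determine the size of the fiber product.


The pullback A x_C B consists of pairs (a, b) with f(a) = g(b).
For each element c in C, the fiber product has |f^-1(c)| * |g^-1(c)| elements.
Summing over C: 3 * 1 + 7 * 2 + 4 * 2
= 3 + 14 + 8 = 25

25


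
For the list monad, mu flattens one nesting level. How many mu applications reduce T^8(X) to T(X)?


Each application of mu: T^2 -> T removes one layer of nesting.
Starting at depth 8 (i.e., T^8(X)), we need to reach T(X).
Number of mu applications = 8 - 1 = 7

7


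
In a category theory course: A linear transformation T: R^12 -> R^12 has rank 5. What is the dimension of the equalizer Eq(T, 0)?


The equalizer of f and the zero map is ker(f).
By the rank-nullity theorem: dim(ker(f)) = dim(domain) - rank(f).
dim(ker(f)) = 12 - 5 = 7

7


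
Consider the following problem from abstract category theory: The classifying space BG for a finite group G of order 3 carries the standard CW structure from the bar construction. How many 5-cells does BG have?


In the bar-construction CW model of BG, the n-cells are indexed by
n-tuples [g_1|...|g_n] of non-identity elements of G (degenerate
simplices with some g_i = e do not contribute cells), so there are
(|G| - 1)^n n-cells.
For dim = 5 with |G| = 3:
cells = (3 - 1)^5 = 2^5 = 32

32


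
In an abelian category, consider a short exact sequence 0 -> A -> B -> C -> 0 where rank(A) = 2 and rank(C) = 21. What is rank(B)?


For a short exact sequence 0 -> A -> B -> C -> 0,
rank is additive: rank(B) = rank(A) + rank(C).
rank(B) = 2 + 21 = 23

23


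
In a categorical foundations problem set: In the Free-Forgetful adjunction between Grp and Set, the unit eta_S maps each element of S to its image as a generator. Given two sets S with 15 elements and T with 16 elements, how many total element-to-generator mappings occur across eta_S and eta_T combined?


The unit eta_X: X -> U(F(X)) of the Free-Forgetful adjunction
maps each element of X to a generator of F(X). For X = S + T (disjoint
union in Set), |S + T| = |S| + |T|.
Total mappings = 15 + 16 = 31.

31


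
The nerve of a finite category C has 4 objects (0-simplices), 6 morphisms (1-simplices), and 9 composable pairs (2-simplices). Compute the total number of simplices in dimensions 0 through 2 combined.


The 2-skeleton of the nerve N(C) consists of simplices in dimensions 0, 1, 2:
  |N(C)_0| = 4 (objects)
  |N(C)_1| = 6 (morphisms)
  |N(C)_2| = 9 (composable pairs)
Total = 4 + 6 + 9 = 19

19


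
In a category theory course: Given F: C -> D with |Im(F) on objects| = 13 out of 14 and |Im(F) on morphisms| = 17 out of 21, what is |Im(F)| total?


The image of F consists of distinct objects and distinct morphisms.
|Im(F)| on objects = 13
|Im(F)| on morphisms = 17
Total image cardinality = 13 + 17 = 30

30


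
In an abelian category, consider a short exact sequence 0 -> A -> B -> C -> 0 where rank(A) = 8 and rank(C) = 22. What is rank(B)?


For a short exact sequence 0 -> A -> B -> C -> 0,
rank is additive: rank(B) = rank(A) + rank(C).
rank(B) = 8 + 22 = 30

30


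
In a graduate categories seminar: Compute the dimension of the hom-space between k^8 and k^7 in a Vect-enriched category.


In Vect-enriched categories, Hom(k^n, k^m) is the space of m x n matrices.
dim(Hom(k^8, k^7)) = 7 * 8 = 56

56


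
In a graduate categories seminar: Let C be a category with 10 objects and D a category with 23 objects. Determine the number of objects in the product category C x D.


The product category C x D has objects that are pairs (c, d).
Number of pairs = |Ob(C)| * |Ob(D)| = 10 * 23 = 230

230


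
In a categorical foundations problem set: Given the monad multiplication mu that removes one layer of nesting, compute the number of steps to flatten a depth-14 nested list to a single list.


Each application of mu: T^2 -> T removes one layer of nesting.
Starting at depth 14 (i.e., T^14(X)), we need to reach T(X).
Number of mu applications = 14 - 1 = 13

13


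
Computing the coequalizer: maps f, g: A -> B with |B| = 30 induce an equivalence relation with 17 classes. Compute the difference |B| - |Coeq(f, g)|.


The coequalizer Coeq(f, g) = B / ~ has one element per equivalence class.
|B| = 30, |Coeq(f, g)| = 17.
|B| - |Coeq(f, g)| = 30 - 17 = 13.

13


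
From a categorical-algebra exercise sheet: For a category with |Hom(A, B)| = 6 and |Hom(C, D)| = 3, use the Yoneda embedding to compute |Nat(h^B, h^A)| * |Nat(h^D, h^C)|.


By the Yoneda lemma, Nat(h^B, h^A) is isomorphic to Hom(A, B),
so |Nat(h^B, h^A)| = |Hom(A, B)| and |Nat(h^D, h^C)| = |Hom(C, D)|.
|Hom(A, B)| = 6, |Hom(C, D)| = 3.
|Nat(h^B, h^A) x Nat(h^D, h^C)| = 6 * 3 = 18

18


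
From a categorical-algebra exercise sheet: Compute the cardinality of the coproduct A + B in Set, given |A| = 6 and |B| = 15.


In Set, the coproduct A + B is the disjoint union.
|A + B| = |A| + |B| = 6 + 15 = 21

21


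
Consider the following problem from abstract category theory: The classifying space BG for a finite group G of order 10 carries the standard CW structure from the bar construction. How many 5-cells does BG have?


In the bar-construction CW model of BG, the n-cells are indexed by
n-tuples [g_1|...|g_n] of non-identity elements of G (degenerate
simplices with some g_i = e do not contribute cells), so there are
(|G| - 1)^n n-cells.
For dim = 5 with |G| = 10:
cells = (10 - 1)^5 = 9^5 = 59049

59049


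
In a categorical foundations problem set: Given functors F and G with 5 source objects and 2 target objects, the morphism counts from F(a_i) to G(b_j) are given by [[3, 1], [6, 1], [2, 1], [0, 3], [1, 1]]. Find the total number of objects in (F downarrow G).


Objects of (F downarrow G) are triples (a, b, h: F(a)->G(b)).
The count equals the sum of all entries in the hom-matrix.
sum(row 0) = 4
sum(row 1) = 7
sum(row 2) = 3
sum(row 3) = 3
sum(row 4) = 2
Grand total = 19

19


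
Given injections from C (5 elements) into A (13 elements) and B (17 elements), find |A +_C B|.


The pushout A +_C B identifies the images of C in A and B.
|A +_C B| = |A| + |B| - |C| (for injections).
= 13 + 17 - 5 = 25

25


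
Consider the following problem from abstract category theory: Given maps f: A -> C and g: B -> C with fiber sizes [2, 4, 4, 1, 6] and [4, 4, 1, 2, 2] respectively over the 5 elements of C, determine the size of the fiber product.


The pullback A x_C B consists of pairs (a, b) with f(a) = g(b).
For each element c in C, the fiber product has |f^-1(c)| * |g^-1(c)| elements.
Summing over C: 2 * 4 + 4 * 4 + 4 * 1 + 1 * 2 + 6 * 2
= 8 + 16 + 4 + 2 + 12 = 42

42


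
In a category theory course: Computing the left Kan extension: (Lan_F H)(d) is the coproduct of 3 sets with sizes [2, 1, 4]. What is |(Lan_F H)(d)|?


Pointwise, the left Kan extension (Lan_F H)(d) is the colimit, indexed
by the comma category (F downarrow d), of H composed with the
projection (F downarrow d) -> C. Here that colimit is given
as a coproduct (disjoint union) of sets, so its cardinality is the
sum of the sizes of the summands.
Coproduct of sets with sizes: 2 + 1 + 4
= 7

7


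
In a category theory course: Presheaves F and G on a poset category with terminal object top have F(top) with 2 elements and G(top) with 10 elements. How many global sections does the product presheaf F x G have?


Global sections of a presheaf on a poset with terminal top satisfy
Gamma(H) ~ H(top). Presheaves admit pointwise products, so
(F x G)(top) = F(top) x G(top) (Cartesian product).
|Gamma(F x G)| = |F(top)| * |G(top)| = 2 * 10 = 20.

20


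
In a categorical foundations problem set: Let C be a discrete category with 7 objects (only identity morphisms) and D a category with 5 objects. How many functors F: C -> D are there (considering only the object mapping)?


A functor from a discrete category C to D is determined by
where each object maps. Each of the 7 objects of C can map
to any of the 5 objects of D independently.
Number of functors = 5^7 = 78125

78125


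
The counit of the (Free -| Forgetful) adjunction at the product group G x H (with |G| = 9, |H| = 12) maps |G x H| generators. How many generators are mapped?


The counit epsilon_K: F(U(K)) -> K of the Free-Forgetful adjunction
maps |K| generators of F(U(K)) into K. For K = G x H (the product group),
|G x H| = |G| * |H|.
Total generators mapped = 9 * 12 = 108.

108


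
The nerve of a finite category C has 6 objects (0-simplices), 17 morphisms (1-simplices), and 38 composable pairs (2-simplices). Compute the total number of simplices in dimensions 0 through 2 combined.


The 2-skeleton of the nerve N(C) consists of simplices in dimensions 0, 1, 2:
  |N(C)_0| = 6 (objects)
  |N(C)_1| = 17 (morphisms)
  |N(C)_2| = 38 (composable pairs)
Total = 6 + 17 + 38 = 61

61


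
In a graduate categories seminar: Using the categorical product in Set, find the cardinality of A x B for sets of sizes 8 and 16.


In Set, the product A x B is the Cartesian product.
By the universal property, |A x B| = |A| * |B|.
|A x B| = 8 * 16 = 128

128


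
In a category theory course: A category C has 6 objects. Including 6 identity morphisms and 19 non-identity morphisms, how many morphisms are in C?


Each object has an identity morphism, giving 6 identities.
Adding the 19 non-identity morphisms:
Total = 6 + 19 = 25

25


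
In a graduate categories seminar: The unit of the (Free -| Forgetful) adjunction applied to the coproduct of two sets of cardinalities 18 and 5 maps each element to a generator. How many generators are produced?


The unit eta_X: X -> U(F(X)) of the Free-Forgetful adjunction
maps each element of X to a generator of F(X). For X = S + T (disjoint
union in Set), |S + T| = |S| + |T|.
Total mappings = 18 + 5 = 23.

23


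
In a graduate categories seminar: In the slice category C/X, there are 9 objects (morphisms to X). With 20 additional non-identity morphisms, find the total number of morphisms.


In the slice category C/X, objects are morphisms to X.
Identity morphisms: 9 (one per object of C/X).
Non-identity morphisms: 20.
Total = 9 + 20 = 29

29


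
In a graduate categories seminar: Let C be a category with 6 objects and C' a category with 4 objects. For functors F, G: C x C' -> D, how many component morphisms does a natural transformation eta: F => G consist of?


A natural transformation eta: F => G assigns one component morphism per
object of the domain category.
The domain is the product category C x C', so
|Ob(C x C')| = |Ob(C)| * |Ob(C')| = 6 * 4 = 24.
Therefore eta has 24 component morphisms.

24


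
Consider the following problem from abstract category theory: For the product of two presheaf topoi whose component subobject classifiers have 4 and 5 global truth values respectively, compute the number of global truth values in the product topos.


In a product of presheaf topoi E_1 x E_2, the subobject classifier
is Omega = Omega_1 x Omega_2 (componentwise), so
|Omega(top)| = |Omega_1(top_1)| * |Omega_2(top_2)|.
= 4 * 5 = 20.

20


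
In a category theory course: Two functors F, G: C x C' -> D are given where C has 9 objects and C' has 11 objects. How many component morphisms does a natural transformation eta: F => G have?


A natural transformation eta: F => G assigns one component morphism per
object of the domain category.
The domain is the product category C x C', so
|Ob(C x C')| = |Ob(C)| * |Ob(C')| = 9 * 11 = 99.
Therefore eta has 99 component morphisms.

99


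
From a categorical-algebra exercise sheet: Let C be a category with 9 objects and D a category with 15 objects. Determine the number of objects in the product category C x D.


The product category C x D has objects that are pairs (c, d).
Number of pairs = |Ob(C)| * |Ob(D)| = 9 * 15 = 135

135


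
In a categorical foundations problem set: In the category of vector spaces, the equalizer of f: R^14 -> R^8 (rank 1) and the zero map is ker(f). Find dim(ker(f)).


The equalizer of f and the zero map is ker(f).
By the rank-nullity theorem: dim(ker(f)) = dim(domain) - rank(f).
dim(ker(f)) = 14 - 1 = 13

13


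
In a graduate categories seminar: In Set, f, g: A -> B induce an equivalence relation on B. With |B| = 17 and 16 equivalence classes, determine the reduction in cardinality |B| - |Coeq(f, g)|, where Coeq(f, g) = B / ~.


The coequalizer Coeq(f, g) = B / ~ has one element per equivalence class.
|B| = 17, |Coeq(f, g)| = 16.
|B| - |Coeq(f, g)| = 17 - 16 = 1.

1


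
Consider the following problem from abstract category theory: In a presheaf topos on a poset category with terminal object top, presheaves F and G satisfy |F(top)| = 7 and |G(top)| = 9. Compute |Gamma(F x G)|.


Global sections of a presheaf on a poset with terminal top satisfy
Gamma(H) ~ H(top). Presheaves admit pointwise products, so
(F x G)(top) = F(top) x G(top) (Cartesian product).
|Gamma(F x G)| = |F(top)| * |G(top)| = 7 * 9 = 63.

63


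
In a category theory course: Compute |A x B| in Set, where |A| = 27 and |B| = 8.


In Set, the product A x B is the Cartesian product.
By the universal property, |A x B| = |A| * |B|.
|A x B| = 27 * 8 = 216

216


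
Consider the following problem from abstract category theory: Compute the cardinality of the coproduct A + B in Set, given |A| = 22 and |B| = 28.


In Set, the coproduct A + B is the disjoint union.
|A + B| = |A| + |B| = 22 + 28 = 50

50


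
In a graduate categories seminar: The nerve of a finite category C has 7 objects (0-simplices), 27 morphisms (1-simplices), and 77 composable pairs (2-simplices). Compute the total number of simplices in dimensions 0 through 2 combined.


The 2-skeleton of the nerve N(C) consists of simplices in dimensions 0, 1, 2:
  |N(C)_0| = 7 (objects)
  |N(C)_1| = 27 (morphisms)
  |N(C)_2| = 77 (composable pairs)
Total = 7 + 27 + 77 = 111

111


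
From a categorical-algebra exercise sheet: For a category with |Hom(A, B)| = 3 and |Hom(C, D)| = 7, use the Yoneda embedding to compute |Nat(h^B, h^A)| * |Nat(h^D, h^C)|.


By the Yoneda lemma, Nat(h^B, h^A) is isomorphic to Hom(A, B),
so |Nat(h^B, h^A)| = |Hom(A, B)| and |Nat(h^D, h^C)| = |Hom(C, D)|.
|Hom(A, B)| = 3, |Hom(C, D)| = 7.
|Nat(h^B, h^A) x Nat(h^D, h^C)| = 3 * 7 = 21

21


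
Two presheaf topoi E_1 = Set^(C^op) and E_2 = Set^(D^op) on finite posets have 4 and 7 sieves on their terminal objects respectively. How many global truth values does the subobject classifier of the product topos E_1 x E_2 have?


In a product of presheaf topoi E_1 x E_2, the subobject classifier
is Omega = Omega_1 x Omega_2 (componentwise), so
|Omega(top)| = |Omega_1(top_1)| * |Omega_2(top_2)|.
= 4 * 7 = 28.

28


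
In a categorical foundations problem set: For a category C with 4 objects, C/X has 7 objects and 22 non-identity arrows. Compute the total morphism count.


In the slice category C/X, objects are morphisms to X.
Identity morphisms: 7 (one per object of C/X).
Non-identity morphisms: 22.
Total = 7 + 22 = 29

29


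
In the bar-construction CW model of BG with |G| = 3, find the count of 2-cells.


In the bar-construction CW model of BG, the n-cells are indexed by
n-tuples [g_1|...|g_n] of non-identity elements of G (degenerate
simplices with some g_i = e do not contribute cells), so there are
(|G| - 1)^n n-cells.
For dim = 2 with |G| = 3:
cells = (3 - 1)^2 = 2^2 = 4

4


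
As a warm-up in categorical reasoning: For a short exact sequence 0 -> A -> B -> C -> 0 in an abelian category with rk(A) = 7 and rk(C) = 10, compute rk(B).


For a short exact sequence 0 -> A -> B -> C -> 0,
rank is additive: rank(B) = rank(A) + rank(C).
rank(B) = 7 + 10 = 17

17


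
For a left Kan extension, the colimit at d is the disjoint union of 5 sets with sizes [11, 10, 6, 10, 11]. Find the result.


Pointwise, the left Kan extension (Lan_F H)(d) is the colimit, indexed
by the comma category (F downarrow d), of H composed with the
projection (F downarrow d) -> C. Here that colimit is given
as a coproduct (disjoint union) of sets, so its cardinality is the
sum of the sizes of the summands.
Coproduct of sets with sizes: 11 + 10 + 6 + 10 + 11
= 48

48


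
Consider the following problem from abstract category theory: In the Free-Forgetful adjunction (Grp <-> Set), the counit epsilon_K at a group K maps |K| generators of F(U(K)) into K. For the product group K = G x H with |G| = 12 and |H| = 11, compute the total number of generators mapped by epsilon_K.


The counit epsilon_K: F(U(K)) -> K of the Free-Forgetful adjunction
maps |K| generators of F(U(K)) into K. For K = G x H (the product group),
|G x H| = |G| * |H|.
Total generators mapped = 12 * 11 = 132.

132


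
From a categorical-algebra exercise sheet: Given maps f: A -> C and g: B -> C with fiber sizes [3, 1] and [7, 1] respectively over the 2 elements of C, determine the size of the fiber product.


The pullback A x_C B consists of pairs (a, b) with f(a) = g(b).
For each element c in C, the fiber product has |f^-1(c)| * |g^-1(c)| elements.
Summing over C: 3 * 7 + 1 * 1
= 21 + 1 = 22

22


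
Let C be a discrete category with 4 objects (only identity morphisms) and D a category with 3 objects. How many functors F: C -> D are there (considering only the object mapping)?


A functor from a discrete category C to D is determined by
where each object maps. Each of the 4 objects of C can map
to any of the 3 objects of D independently.
Number of functors = 3^4 = 81

81


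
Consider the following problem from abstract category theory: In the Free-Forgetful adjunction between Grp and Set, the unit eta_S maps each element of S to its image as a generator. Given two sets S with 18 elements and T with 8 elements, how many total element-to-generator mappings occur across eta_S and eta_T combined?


The unit eta_X: X -> U(F(X)) of the Free-Forgetful adjunction
maps each element of X to a generator of F(X). For X = S + T (disjoint
union in Set), |S + T| = |S| + |T|.
Total mappings = 18 + 8 = 26.

26


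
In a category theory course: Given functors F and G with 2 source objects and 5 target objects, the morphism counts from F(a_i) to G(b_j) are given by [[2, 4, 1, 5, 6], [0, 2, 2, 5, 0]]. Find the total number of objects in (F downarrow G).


Objects of (F downarrow G) are triples (a, b, h: F(a)->G(b)).
The count equals the sum of all entries in the hom-matrix.
sum(row 0) = 18
sum(row 1) = 9
Grand total = 27

27


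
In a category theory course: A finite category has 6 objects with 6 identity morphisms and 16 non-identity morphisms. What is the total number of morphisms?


Each object has an identity morphism, giving 6 identities.
Adding the 16 non-identity morphisms:
Total = 6 + 16 = 22

22


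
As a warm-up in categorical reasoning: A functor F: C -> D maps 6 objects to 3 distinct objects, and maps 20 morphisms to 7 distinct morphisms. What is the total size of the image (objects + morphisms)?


The image of F consists of distinct objects and distinct morphisms.
|Im(F)| on objects = 3
|Im(F)| on morphisms = 7
Total image cardinality = 3 + 7 = 10

10


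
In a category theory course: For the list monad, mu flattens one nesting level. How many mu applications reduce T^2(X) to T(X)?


Each application of mu: T^2 -> T removes one layer of nesting.
Starting at depth 2 (i.e., T^2(X)), we need to reach T(X).
Number of mu applications = 2 - 1 = 1

1


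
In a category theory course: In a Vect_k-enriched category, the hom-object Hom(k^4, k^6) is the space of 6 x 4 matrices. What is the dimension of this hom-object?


In Vect-enriched categories, Hom(k^n, k^m) is the space of m x n matrices.
dim(Hom(k^4, k^6)) = 6 * 4 = 24

24


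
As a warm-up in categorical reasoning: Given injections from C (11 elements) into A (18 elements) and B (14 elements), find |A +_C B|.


The pushout A +_C B identifies the images of C in A and B.
|A +_C B| = |A| + |B| - |C| (for injections).
= 18 + 14 - 11 = 21

21


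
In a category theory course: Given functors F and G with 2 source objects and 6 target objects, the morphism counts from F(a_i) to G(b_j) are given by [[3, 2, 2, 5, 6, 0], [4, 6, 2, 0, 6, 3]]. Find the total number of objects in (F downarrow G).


Objects of (F downarrow G) are triples (a, b, h: F(a)->G(b)).
The count equals the sum of all entries in the hom-matrix.
sum(row 0) = 18
sum(row 1) = 21
Grand total = 39

39


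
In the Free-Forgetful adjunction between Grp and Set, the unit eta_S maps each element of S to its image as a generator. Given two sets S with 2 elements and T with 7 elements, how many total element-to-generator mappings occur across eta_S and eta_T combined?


The unit eta_X: X -> U(F(X)) of the Free-Forgetful adjunction
maps each element of X to a generator of F(X). For X = S + T (disjoint
union in Set), |S + T| = |S| + |T|.
Total mappings = 2 + 7 = 9.

9


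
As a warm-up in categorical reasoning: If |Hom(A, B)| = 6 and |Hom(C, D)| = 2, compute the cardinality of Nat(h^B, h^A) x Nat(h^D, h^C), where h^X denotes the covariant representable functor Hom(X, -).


By the Yoneda lemma, Nat(h^B, h^A) is isomorphic to Hom(A, B),
so |Nat(h^B, h^A)| = |Hom(A, B)| and |Nat(h^D, h^C)| = |Hom(C, D)|.
|Hom(A, B)| = 6, |Hom(C, D)| = 2.
|Nat(h^B, h^A) x Nat(h^D, h^C)| = 6 * 2 = 12

12


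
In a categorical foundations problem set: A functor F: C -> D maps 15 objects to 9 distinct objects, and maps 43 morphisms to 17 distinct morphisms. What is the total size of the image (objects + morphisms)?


The image of F consists of distinct objects and distinct morphisms.
|Im(F)| on objects = 9
|Im(F)| on morphisms = 17
Total image cardinality = 9 + 17 = 26

26


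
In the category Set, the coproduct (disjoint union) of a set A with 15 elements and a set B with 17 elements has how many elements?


In Set, the coproduct A + B is the disjoint union.
|A + B| = |A| + |B| = 15 + 17 = 32

32


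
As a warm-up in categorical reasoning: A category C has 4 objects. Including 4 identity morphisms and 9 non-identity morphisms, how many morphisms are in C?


Each object has an identity morphism, giving 4 identities.
Adding the 9 non-identity morphisms:
Total = 4 + 9 = 13

13


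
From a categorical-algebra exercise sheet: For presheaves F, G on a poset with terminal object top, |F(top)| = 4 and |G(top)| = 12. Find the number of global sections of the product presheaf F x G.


Global sections of a presheaf on a poset with terminal top satisfy
Gamma(H) ~ H(top). Presheaves admit pointwise products, so
(F x G)(top) = F(top) x G(top) (Cartesian product).
|Gamma(F x G)| = |F(top)| * |G(top)| = 4 * 12 = 48.

48


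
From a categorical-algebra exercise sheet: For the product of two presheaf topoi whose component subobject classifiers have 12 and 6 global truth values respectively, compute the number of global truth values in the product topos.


In a product of presheaf topoi E_1 x E_2, the subobject classifier
is Omega = Omega_1 x Omega_2 (componentwise), so
|Omega(top)| = |Omega_1(top_1)| * |Omega_2(top_2)|.
= 12 * 6 = 72.

72


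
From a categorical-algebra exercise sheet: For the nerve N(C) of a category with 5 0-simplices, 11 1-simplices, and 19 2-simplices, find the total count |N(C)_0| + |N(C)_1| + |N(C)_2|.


The 2-skeleton of the nerve N(C) consists of simplices in dimensions 0, 1, 2:
  |N(C)_0| = 5 (objects)
  |N(C)_1| = 11 (morphisms)
  |N(C)_2| = 19 (composable pairs)
Total = 5 + 11 + 19 = 35

35


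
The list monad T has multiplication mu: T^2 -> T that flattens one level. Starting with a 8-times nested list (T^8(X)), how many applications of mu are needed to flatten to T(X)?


Each application of mu: T^2 -> T removes one layer of nesting.
Starting at depth 8 (i.e., T^8(X)), we need to reach T(X).
Number of mu applications = 8 - 1 = 7

7


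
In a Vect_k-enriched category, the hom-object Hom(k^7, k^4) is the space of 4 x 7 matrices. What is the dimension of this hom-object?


In Vect-enriched categories, Hom(k^n, k^m) is the space of m x n matrices.
dim(Hom(k^7, k^4)) = 4 * 7 = 28

28


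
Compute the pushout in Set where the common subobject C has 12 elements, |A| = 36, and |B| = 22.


The pushout A +_C B identifies the images of C in A and B.
|A +_C B| = |A| + |B| - |C| (for injections).
= 36 + 22 - 12 = 46

46


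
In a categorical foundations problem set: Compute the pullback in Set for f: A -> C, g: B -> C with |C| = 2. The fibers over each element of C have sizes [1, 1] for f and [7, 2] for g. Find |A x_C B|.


The pullback A x_C B consists of pairs (a, b) with f(a) = g(b).
For each element c in C, the fiber product has |f^-1(c)| * |g^-1(c)| elements.
Summing over C: 1 * 7 + 1 * 2
= 7 + 2 = 9

9


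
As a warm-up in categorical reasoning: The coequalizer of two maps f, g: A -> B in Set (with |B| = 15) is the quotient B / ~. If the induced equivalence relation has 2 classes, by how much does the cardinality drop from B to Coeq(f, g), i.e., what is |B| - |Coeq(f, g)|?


The coequalizer Coeq(f, g) = B / ~ has one element per equivalence class.
|B| = 15, |Coeq(f, g)| = 2.
|B| - |Coeq(f, g)| = 15 - 2 = 13.

13


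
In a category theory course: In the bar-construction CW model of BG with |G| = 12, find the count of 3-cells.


In the bar-construction CW model of BG, the n-cells are indexed by
n-tuples [g_1|...|g_n] of non-identity elements of G (degenerate
simplices with some g_i = e do not contribute cells), so there are
(|G| - 1)^n n-cells.
For dim = 3 with |G| = 12:
cells = (12 - 1)^3 = 11^3 = 1331

1331


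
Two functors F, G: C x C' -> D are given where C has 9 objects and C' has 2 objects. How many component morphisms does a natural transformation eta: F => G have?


A natural transformation eta: F => G assigns one component morphism per
object of the domain category.
The domain is the product category C x C', so
|Ob(C x C')| = |Ob(C)| * |Ob(C')| = 9 * 2 = 18.
Therefore eta has 18 component morphisms.

18


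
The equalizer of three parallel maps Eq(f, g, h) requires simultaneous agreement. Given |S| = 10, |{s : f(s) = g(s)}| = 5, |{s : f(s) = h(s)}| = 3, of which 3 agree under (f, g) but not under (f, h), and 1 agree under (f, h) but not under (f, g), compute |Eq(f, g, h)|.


Eq(f, g, h) is the triple-agreement set: points in S where all three
maps take the same value. Using inclusion-exclusion on the pairwise data:
Pair (f, g) agrees on 5 points; pair (f, h) on 3 points.
Points agreeing under (f, g) but not (f, h) = 3; under (f, h) but not (f, g) = 1.
Triple-agreement = agreement-in-(f, g) minus points that agree under (f, g) but not (f, h):
|Eq(f, g, h)| = 5 - 3 = 2
(cross-check via (f, h): 3 - 1 = 2.)

2


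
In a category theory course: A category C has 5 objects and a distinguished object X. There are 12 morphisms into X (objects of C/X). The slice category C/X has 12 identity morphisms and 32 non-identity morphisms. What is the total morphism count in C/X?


In the slice category C/X, objects are morphisms to X.
Identity morphisms: 12 (one per object of C/X).
Non-identity morphisms: 32.
Total = 12 + 32 = 44

44


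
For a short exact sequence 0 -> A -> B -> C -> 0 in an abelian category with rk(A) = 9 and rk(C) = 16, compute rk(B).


For a short exact sequence 0 -> A -> B -> C -> 0,
rank is additive: rank(B) = rank(A) + rank(C).
rank(B) = 9 + 16 = 25

25


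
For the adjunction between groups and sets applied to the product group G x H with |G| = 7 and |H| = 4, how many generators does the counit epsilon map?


The counit epsilon_K: F(U(K)) -> K of the Free-Forgetful adjunction
maps |K| generators of F(U(K)) into K. For K = G x H (the product group),
|G x H| = |G| * |H|.
Total generators mapped = 7 * 4 = 28.

28


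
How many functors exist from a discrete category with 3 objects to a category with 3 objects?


A functor from a discrete category C to D is determined by
where each object maps. Each of the 3 objects of C can map
to any of the 3 objects of D independently.
Number of functors = 3^3 = 27

27


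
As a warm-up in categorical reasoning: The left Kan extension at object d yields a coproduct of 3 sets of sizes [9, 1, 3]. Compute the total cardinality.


Pointwise, the left Kan extension (Lan_F H)(d) is the colimit, indexed
by the comma category (F downarrow d), of H composed with the
projection (F downarrow d) -> C. Here that colimit is given
as a coproduct (disjoint union) of sets, so its cardinality is the
sum of the sizes of the summands.
Coproduct of sets with sizes: 9 + 1 + 3
= 13

13
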